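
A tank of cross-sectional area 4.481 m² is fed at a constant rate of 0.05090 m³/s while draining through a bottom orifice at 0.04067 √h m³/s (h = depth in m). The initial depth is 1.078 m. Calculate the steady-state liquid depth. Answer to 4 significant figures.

1.566 m

A dh/dt = Q_in − 0.04067 √h. Steady state requires inflow = outflow:
Q_in = 0.04067 √h_ss ⇒ √h_ss = 0.05090/0.04067 = 1.25154.
h_ss = 1.25154² = 1.56634 m. (Since h₀ = 1.078 m < h_ss, the level will rise toward this value.)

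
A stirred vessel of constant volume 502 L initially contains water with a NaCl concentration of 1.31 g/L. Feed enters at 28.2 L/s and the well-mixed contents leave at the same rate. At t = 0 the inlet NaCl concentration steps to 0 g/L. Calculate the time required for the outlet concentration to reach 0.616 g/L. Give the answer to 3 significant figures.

Mass balance on the solute (V constant): V dC/dt = Q(C_in − C), so τ = V/Q = 17.801 s.
C(t) = C_in + (C₀ − C_in) e^(−t/τ). Set C = 0.616 and solve for t:
e^(−t/τ) = (C − C_in)/(C₀ − C_in) = (0.616 − 0)/(1.31 − 0) = 0.47023
t = −τ ln(…) = 17.801 × 0.75454 = 13.432 s.

13.4 s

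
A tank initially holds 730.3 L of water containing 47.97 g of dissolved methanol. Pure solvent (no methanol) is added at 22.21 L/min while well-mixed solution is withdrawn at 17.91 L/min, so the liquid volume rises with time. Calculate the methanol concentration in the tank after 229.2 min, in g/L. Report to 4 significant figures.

Let m(t) be the amount of methanol. Volume: V(t) = V₀ + (Q_in − Q_out) t = 730.3 + 4.30000 t; V(229.2) = 1715.86 L.
Species balance (pure solvent in): dm/dt = −Q_out · m/V(t).
dm/m = −Q_out dt/(V₀ + 4.30000 t); integrating gives ln(m/m₀) = −(Q_out/(Q_in−Q_out)) ln(V/V₀).
m = m₀ (V₀/V)^(Q_out/(Q_in−Q_out)) = 47.97 × (730.3/1715.86)^(4.16512) = 1.36708 g.
C = m/V = 1.36708/1715.86 = 0.000796729 g/L.

0.0007967 g/L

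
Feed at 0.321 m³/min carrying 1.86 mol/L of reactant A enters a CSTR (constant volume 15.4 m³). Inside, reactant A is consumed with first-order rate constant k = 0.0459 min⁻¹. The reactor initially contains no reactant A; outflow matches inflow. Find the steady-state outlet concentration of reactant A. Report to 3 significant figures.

Accumulation = in − out − consumed: V dC/dt = Q C_in − Q C − k V C.
Steady state (dC/dt = 0): C_ss = Q C_in/(Q + kV) = C_in/(1 + kV/Q).
C_ss = 0.321·1.86/(0.321 + 0.0459·15.4) = 0.59706/1.0279 = 0.58088 mol/L.

0.581 mol/L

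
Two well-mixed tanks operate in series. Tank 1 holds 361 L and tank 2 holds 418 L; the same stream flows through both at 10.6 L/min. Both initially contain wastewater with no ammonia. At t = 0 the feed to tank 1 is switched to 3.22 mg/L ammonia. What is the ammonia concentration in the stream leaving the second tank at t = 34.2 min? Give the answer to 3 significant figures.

Time constants: τᵢ = Vᵢ/Q for each well-mixed tank.
τ₁ = 361/10.6 = 34.057 min; τ₂ = 418/10.6 = 39.434 min.
Solving the cascade with C₁(0)=C₂(0)=0 gives C₂(t) = C_in[1 − (τ₁ e^(−t/τ₁) − τ₂ e^(−t/τ₂))/(τ₁ − τ₂)].
At t = 34.2: e^(−t/τ₁) = 0.36633, e^(−t/τ₂) = 0.42010.
C₂ = 3.22·[1 − (34.057·0.36633 − 39.434·0.42010)/(-5.3774)] = 3.22·0.23941 = 0.77091 mg/L.

0.771 mg/L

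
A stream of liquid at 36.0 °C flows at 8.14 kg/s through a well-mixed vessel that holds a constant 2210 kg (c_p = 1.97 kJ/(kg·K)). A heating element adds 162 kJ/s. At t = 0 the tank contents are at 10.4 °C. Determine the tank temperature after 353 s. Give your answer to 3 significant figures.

36.4 °C

M c_p dT/dt = ṁ c_p (T_in − T) + Q̇.
Rearrange: dT/dt = (T_ss − T)/τ with τ = M/ṁ = 271.50 s and T_ss = T_in + Q̇/(ṁ c_p) = 46.102 °C.
Integrating: T(t) = T_ss + (T₀ − T_ss) e^(−t/τ).
T(353) = 46.102 + (-35.702)·e^(−353/271.50) = 46.102 + (-35.702)·0.27248 = 36.374 °C.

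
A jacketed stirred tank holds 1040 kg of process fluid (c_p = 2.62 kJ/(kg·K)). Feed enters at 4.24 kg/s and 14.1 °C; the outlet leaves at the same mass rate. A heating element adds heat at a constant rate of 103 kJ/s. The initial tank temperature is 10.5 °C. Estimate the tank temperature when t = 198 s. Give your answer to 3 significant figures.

Heat balance on the well-mixed liquid: M c_p dT/dt = ṁ c_p (T_in − T) + 103.
τ = M/ṁ = 245.28 s; T_ss = T_in + Q̇/(ṁ c_p) = 14.1 + 103/(4.24·2.62) = 23.372 °C.
Integrating: T(t) = T_ss + (T₀ − T_ss) e^(−t/τ).
T(198) = 23.372 + (-12.872)·e^(−198/245.28) = 23.372 + (-12.872)·0.44609 = 17.630 °C.

17.6 °C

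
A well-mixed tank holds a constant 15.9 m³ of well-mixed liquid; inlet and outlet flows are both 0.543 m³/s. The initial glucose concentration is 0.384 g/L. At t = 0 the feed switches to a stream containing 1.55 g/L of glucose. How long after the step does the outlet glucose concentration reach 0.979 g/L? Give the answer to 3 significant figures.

20.9 s

Transient balance on the dissolved component: V dC/dt = Q(C_in − C), so τ = V/Q = 29.282 s.
C(t) = C_in + (C₀ − C_in) e^(−t/τ). Set C = 0.979 and solve for t:
e^(−t/τ) = (C − C_in)/(C₀ − C_in) = (0.979 − 1.55)/(0.384 − 1.55) = 0.48971
t = −τ ln(…) = 29.282 × 0.71395 = 20.906 s.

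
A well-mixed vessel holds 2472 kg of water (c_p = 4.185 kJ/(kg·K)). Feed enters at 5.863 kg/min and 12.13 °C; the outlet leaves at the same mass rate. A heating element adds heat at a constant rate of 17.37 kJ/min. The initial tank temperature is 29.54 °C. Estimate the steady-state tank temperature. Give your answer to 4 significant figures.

12.84 °C

First-law balance (no shaft work): M c_p dT/dt = ṁ c_p (T_in − T) + 17.37.
At steady state dT/dt = 0 ⇒ T_ss = T_in + Q̇/(ṁ c_p) = 12.13 + 17.37/(5.863·4.185) = 12.8379 °C.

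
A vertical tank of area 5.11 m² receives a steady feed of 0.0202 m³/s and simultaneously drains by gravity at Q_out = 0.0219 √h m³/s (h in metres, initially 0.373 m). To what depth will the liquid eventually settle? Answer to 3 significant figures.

Volume balance on the tank: A dh/dt = Q_in − 0.0219 √h. At steady state dh/dt = 0:
Q_in = 0.0219 √h_ss ⇒ √h_ss = 0.0202/0.0219 = 0.92237.
h_ss = 0.92237² = 0.85077 m. (Since h₀ = 0.373 m < h_ss, the level will rise toward this value.)

0.851 m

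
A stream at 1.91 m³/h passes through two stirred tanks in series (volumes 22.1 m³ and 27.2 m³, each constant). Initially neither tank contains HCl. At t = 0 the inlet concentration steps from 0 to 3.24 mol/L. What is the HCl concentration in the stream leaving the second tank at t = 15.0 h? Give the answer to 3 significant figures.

1.05 mol/L

Time constants: τᵢ = Vᵢ/Q for each well-mixed tank.
τ₁ = 22.1/1.91 = 11.571 h; τ₂ = 27.2/1.91 = 14.241 h.
Tank 1: C₁ = C_in(1 − e^(−t/τ₁)). Tank 2 (τ₁ ≠ τ₂): C₂ = C_in[1 − (τ₁ e^(−t/τ₁) − τ₂ e^(−t/τ₂))/(τ₁ − τ₂)].
At t = 15.0: e^(−t/τ₁) = 0.27352, e^(−t/τ₂) = 0.34878.
C₂ = 3.24·[1 − (11.571·0.27352 − 14.241·0.34878)/(-2.6702)] = 3.24·0.32508 = 1.0533 mol/L.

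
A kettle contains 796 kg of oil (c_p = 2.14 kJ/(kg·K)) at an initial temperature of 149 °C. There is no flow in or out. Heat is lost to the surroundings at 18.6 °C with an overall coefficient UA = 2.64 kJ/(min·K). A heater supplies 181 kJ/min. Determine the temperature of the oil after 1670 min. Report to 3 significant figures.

91.8 °C

M c_p dT/dt = −UA(T − T_amb) + Q̇.
dT/dt = (T_ss − T)/τ with T_ss = T_amb + Q̇/UA = 18.6 + 181/2.64 = 87.161 °C, τ = M c_p/UA = 796·2.14/2.64 = 645.24 min.
Solution: T(t) = T_ss + (T₀ − T_ss) e^(−t/τ).
T(1670) = 87.161 + (61.839)·0.075157 = 91.808 °C.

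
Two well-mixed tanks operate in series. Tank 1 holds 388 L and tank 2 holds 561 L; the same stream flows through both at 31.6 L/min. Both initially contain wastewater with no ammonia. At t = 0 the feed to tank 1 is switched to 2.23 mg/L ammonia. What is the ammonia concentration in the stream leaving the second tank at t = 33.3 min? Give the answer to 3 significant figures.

Time constants: τᵢ = Vᵢ/Q for each well-mixed tank.
τ₁ = 388/31.6 = 12.278 min; τ₂ = 561/31.6 = 17.753 min.
Tank 1: C₁ = C_in(1 − e^(−t/τ₁)). Tank 2 (τ₁ ≠ τ₂): C₂ = C_in[1 − (τ₁ e^(−t/τ₁) − τ₂ e^(−t/τ₂))/(τ₁ − τ₂)].
At t = 33.3: e^(−t/τ₁) = 0.066400, e^(−t/τ₂) = 0.15324.
C₂ = 2.23·[1 − (12.278·0.066400 − 17.753·0.15324)/(-5.4747)] = 2.23·0.65198 = 1.4539 mg/L.

1.45 mg/L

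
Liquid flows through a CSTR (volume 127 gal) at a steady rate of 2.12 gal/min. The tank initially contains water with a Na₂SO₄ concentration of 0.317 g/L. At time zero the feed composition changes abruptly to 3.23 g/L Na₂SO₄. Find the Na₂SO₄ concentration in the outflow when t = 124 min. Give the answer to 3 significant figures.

2.86 g/L

Unsteady species balance (constant V, well mixed): V dC/dt = Q(C_in − C).
So dC/dt = (C_in − C)/τ with τ = V/Q = 127/2.12 = 59.906 min.
C approaches C_in exponentially: C(t) = C_in + (C₀ − C_in) e^(−t/τ).
C(124) = 3.23 + (0.317 − 3.23)·e^(−124/59.906) = 3.23 + (-2.9130)·0.12620 = 2.8624 g/L.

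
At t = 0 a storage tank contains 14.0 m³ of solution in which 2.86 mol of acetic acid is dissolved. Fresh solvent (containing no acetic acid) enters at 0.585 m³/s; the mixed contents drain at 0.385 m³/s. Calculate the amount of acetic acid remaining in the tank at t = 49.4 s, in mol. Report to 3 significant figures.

1.02 mol

Total volume: dV/dt = Q_in − Q_out = 0.20000 m³/s, so V(t) = 14.0 + 0.20000 t and V(49.4) = 23.880 m³.
Species balance (pure solvent in): dm/dt = −Q_out · m/V(t).
dm/m = −Q_out dt/(V₀ + 0.20000 t); integrating gives ln(m/m₀) = −(Q_out/(Q_in−Q_out)) ln(V/V₀).
m = m₀ (V₀/V)^(Q_out/(Q_in−Q_out)) = 2.86 × (14.0/23.880)^(1.9250) = 1.0232 mol.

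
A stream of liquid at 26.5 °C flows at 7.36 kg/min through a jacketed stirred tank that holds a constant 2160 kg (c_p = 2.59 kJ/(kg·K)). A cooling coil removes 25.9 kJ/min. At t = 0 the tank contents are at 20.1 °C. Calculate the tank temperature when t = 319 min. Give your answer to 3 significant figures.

M c_p dT/dt = ṁ c_p (T_in − T) − Q̇.
Rearrange: dT/dt = (T_ss − T)/τ with τ = M/ṁ = 293.48 min and T_ss = T_in − Q̇/(ṁ c_p) = 25.141 °C.
This is linear first-order; T(t) = T_ss + (T₀ − T_ss) e^(−t/τ).
T(319) = 25.141 + (-5.0413)·e^(−319/293.48) = 25.141 + (-5.0413)·0.33724 = 23.441 °C.

23.4 °C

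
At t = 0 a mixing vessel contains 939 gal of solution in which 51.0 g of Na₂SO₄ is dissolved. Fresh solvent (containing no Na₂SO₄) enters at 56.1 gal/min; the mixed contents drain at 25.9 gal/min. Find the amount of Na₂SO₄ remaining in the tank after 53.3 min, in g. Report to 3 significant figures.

Let m(t) be the amount of Na₂SO₄. Volume: V(t) = V₀ + (Q_in − Q_out) t = 939 + 30.200 t; V(53.3) = 2548.7 gal.
No Na₂SO₄ enters, so dm/dt = −Q_out · (m/V).
Separate: dm/m = −Q_out dt/V(t) ⇒ ln(m/m₀) = −(Q_out/(Q_in−Q_out)) ln(V/V₀).
m = m₀ (V₀/V)^(Q_out/(Q_in−Q_out)) = 51.0 × (939/2548.7)^(0.85762) = 21.660 g.

21.7 g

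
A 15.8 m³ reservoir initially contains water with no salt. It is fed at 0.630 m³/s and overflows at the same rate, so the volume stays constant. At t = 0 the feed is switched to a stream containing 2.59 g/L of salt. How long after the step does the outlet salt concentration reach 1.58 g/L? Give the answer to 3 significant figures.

23.6 s

Species balance: V dC/dt = Q(C_in − C) ⇒ τ = V/Q = 25.079 s.
C(t) = C_in + (C₀ − C_in) e^(−t/τ). Set C = 1.58 and solve for t:
e^(−t/τ) = (C − C_in)/(C₀ − C_in) = (1.58 − 2.59)/(0 − 2.59) = 0.38996
t = −τ ln(…) = 25.079 × 0.94171 = 23.617 s.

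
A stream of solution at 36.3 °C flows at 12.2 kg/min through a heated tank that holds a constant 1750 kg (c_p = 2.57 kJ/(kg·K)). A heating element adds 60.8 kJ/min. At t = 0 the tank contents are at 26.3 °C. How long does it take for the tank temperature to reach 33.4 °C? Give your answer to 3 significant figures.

130 min

M c_p dT/dt = ṁ c_p (T_in − T) + Q̇.
τ = M/ṁ = 143.44 min; T_ss = T_in + Q̇/(ṁ c_p) = 38.239 °C.
T(t) = T_ss + (T₀ − T_ss) e^(−t/τ). Set T = 33.4:
e^(−t/τ) = (33.4 − 38.239)/(26.3 − 38.239) = 0.40532
t = −143.44 · ln(0.40532) = 129.54 min.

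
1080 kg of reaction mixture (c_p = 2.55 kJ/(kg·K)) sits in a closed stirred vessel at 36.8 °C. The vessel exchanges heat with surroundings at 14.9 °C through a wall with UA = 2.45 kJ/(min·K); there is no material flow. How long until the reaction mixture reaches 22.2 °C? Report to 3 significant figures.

Energy balance: M c_p dT/dt = −UA(T − T_amb).
τ = M c_p/UA = 1124.1 min; T_ss = T_amb = 14.900 °C.
T(t) = T_ss + (T₀ − T_ss)e^(−t/τ); set T = 22.2:
t = −τ ln[(T − T_ss)/(T₀ − T_ss)] = −1124.1 · ln(0.33333) = 1234.9 min.

1230 min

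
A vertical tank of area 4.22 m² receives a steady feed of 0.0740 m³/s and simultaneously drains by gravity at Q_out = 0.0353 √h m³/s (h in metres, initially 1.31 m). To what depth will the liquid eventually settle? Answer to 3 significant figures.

Volume balance on the tank: A dh/dt = Q_in − 0.0353 √h. At steady state dh/dt = 0:
Q_in = 0.0353 √h_ss ⇒ √h_ss = 0.0740/0.0353 = 2.0963.
h_ss = 2.0963² = 4.3945 m. (Since h₀ = 1.31 m < h_ss, the level will rise toward this value.)

4.39 m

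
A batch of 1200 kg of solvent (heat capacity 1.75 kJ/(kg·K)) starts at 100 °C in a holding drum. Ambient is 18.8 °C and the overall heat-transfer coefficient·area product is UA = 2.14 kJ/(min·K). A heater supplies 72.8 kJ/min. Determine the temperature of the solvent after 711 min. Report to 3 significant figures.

Heat balance on the well-mixed liquid: M c_p dT/dt = −UA(T − T_amb) + Q̇.
dT/dt = (T_ss − T)/τ with T_ss = T_amb + Q̇/UA = 18.8 + 72.8/2.14 = 52.819 °C, τ = M c_p/UA = 1200·1.75/2.14 = 981.31 min.
Integrating: T(t) = T_ss + (T₀ − T_ss) e^(−t/τ).
T(711) = 52.819 + (47.181)·0.48455 = 75.680 °C.

75.7 °C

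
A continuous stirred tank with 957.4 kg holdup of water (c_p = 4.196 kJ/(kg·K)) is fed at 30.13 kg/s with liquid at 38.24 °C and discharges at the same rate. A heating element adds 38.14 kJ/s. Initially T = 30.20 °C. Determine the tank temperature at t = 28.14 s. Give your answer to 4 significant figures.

M c_p dT/dt = ṁ c_p (T_in − T) + Q̇.
τ = M/ṁ = 31.7756 s; T_ss = T_in + Q̇/(ṁ c_p) = 38.24 + 38.14/(30.13·4.196) = 38.5417 °C.
This is linear first-order; T(t) = T_ss + (T₀ − T_ss) e^(−t/τ).
T(28.14) = 38.5417 + (-8.34168)·e^(−28.14/31.7756) = 38.5417 + (-8.34168)·0.412473 = 35.1010 °C.

35.10 °C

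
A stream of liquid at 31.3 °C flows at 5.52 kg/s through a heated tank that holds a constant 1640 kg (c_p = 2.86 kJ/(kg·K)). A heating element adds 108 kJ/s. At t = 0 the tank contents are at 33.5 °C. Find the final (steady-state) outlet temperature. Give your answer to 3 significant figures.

38.1 °C

Energy balance: M c_p dT/dt = ṁ c_p (T_in − T) + 108.
At steady state dT/dt = 0 ⇒ T_ss = T_in + Q̇/(ṁ c_p) = 31.3 + 108/(5.52·2.86) = 38.141 °C.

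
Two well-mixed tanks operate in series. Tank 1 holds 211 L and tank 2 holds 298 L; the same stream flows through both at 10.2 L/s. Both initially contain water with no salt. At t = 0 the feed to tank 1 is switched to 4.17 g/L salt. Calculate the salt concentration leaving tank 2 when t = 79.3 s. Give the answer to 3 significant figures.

Species balance on tank i: dCᵢ/dt = (Cᵢ₋₁ − Cᵢ)/τᵢ with τᵢ = Vᵢ/Q.
τ₁ = 211/10.2 = 20.686 s; τ₂ = 298/10.2 = 29.216 s.
Solving the cascade with C₁(0)=C₂(0)=0 gives C₂(t) = C_in[1 − (τ₁ e^(−t/τ₁) − τ₂ e^(−t/τ₂))/(τ₁ − τ₂)].
At t = 79.3: e^(−t/τ₁) = 0.021635, e^(−t/τ₂) = 0.066252.
C₂ = 4.17·[1 − (20.686·0.021635 − 29.216·0.066252)/(-8.5294)] = 4.17·0.82554 = 3.4425 g/L.

3.44 g/L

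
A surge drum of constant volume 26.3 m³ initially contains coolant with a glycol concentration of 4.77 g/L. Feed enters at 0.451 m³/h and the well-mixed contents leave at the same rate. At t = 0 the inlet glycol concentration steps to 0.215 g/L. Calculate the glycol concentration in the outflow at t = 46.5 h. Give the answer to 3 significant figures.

2.27 g/L

Accumulation = in − out for the solute gives V dC/dt = Q(C_in − C).
So dC/dt = (C_in − C)/τ with τ = V/Q = 26.3/0.451 = 58.315 h.
Integrating: C(t) = C_in + (C₀ − C_in) e^(−t/τ).
C(46.5) = 0.215 + (4.77 − 0.215)·e^(−46.5/58.315) = 0.215 + (4.5550)·0.45050 = 2.2670 g/L.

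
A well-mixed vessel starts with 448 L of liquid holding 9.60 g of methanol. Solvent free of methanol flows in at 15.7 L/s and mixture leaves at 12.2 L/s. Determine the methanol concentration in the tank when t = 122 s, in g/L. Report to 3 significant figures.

0.00106 g/L

Let m(t) be the amount of methanol. Volume: V(t) = V₀ + (Q_in − Q_out) t = 448 + 3.5000 t; V(122) = 875.00 L.
Species balance (pure solvent in): dm/dt = −Q_out · m/V(t).
Separate: dm/m = −Q_out dt/V(t) ⇒ ln(m/m₀) = −(Q_out/(Q_in−Q_out)) ln(V/V₀).
m = m₀ (V₀/V)^(Q_out/(Q_in−Q_out)) = 9.60 × (448/875.00)^(3.4857) = 0.93083 g.
C = m/V = 0.93083/875.00 = 0.0010638 g/L.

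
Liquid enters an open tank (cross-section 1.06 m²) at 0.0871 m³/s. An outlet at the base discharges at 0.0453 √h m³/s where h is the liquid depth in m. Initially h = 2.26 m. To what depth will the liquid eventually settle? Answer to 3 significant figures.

A dh/dt = Q_in − 0.0453 √h. Steady state requires inflow = outflow:
Q_in = 0.0453 √h_ss ⇒ √h_ss = 0.0871/0.0453 = 1.9227.
h_ss = 1.9227² = 3.6969 m. (Since h₀ = 2.26 m < h_ss, the level will rise toward this value.)

3.70 m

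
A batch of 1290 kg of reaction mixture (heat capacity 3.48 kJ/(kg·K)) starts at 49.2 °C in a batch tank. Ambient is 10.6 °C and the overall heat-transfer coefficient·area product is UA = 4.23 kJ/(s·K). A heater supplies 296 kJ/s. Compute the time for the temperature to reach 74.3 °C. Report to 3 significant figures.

1710 s

Unsteady energy balance on the tank contents: M c_p dT/dt = −UA(T − T_amb) + Q̇.
τ = M c_p/UA = 1061.3 s; T_ss = T_amb + Q̇/UA = 10.6 + 296/4.23 = 80.576 °C.
T(t) = T_ss + (T₀ − T_ss)e^(−t/τ); set T = 74.3:
t = −τ ln[(T − T_ss)/(T₀ − T_ss)] = −1061.3 · ln(0.20003) = 1707.9 s.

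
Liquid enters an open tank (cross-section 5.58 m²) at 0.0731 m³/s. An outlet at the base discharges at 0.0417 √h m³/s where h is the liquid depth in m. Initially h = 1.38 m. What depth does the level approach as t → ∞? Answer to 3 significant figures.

3.07 m

Level balance: A dh/dt = 0.0731 − 0.0417 √h. Setting dh/dt = 0:
Q_in = 0.0417 √h_ss ⇒ √h_ss = 0.0731/0.0417 = 1.7530.
h_ss = 1.7530² = 3.0730 m. (Since h₀ = 1.38 m < h_ss, the level will rise toward this value.)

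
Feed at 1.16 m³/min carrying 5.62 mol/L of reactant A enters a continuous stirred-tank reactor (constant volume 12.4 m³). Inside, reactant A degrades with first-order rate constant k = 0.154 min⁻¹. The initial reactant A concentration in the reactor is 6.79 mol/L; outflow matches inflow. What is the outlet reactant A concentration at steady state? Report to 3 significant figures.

2.12 mol/L

Species balance: V dC/dt = Q C_in − Q C − k V C.
Steady state (dC/dt = 0): C_ss = Q C_in/(Q + kV) = C_in/(1 + kV/Q).
C_ss = 1.16·5.62/(1.16 + 0.154·12.4) = 6.5192/3.0696 = 2.1238 mol/L.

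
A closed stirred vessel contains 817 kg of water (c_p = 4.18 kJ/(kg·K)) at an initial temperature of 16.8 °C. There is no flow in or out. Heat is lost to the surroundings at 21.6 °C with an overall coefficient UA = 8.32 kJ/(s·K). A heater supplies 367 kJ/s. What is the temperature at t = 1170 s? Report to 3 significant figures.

62.9 °C

Heat balance on the well-mixed liquid: M c_p dT/dt = −UA(T − T_amb) + Q̇.
dT/dt = (T_ss − T)/τ with T_ss = T_amb + Q̇/UA = 21.6 + 367/8.32 = 65.711 °C, τ = M c_p/UA = 817·4.18/8.32 = 410.46 s.
Solution: T(t) = T_ss + (T₀ − T_ss) e^(−t/τ).
T(1170) = 65.711 + (-48.911)·0.057819 = 62.883 °C.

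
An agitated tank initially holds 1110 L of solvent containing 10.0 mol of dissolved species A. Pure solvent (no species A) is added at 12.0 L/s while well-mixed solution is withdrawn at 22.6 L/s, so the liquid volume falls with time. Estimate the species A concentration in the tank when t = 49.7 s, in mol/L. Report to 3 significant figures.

0.00435 mol/L

Total volume: dV/dt = Q_in − Q_out = -10.600 L/s, so V(t) = 1110 − 10.600 t and V(49.7) = 583.18 L.
No species A enters, so dm/dt = −Q_out · (m/V).
Separate: dm/m = −Q_out dt/V(t) ⇒ ln(m/m₀) = −(Q_out/(Q_in−Q_out)) ln(V/V₀).
m = m₀ (V₀/V)^(Q_out/(Q_in−Q_out)) = 10.0 × (1110/583.18)^(-2.1321) = 2.5354 mol.
C = m/V = 2.5354/583.18 = 0.0043475 mol/L.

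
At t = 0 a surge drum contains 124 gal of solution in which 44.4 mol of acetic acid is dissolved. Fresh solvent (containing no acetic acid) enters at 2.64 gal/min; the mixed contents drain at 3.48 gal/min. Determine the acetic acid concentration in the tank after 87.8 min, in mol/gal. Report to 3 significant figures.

Total volume: dV/dt = Q_in − Q_out = -0.84000 gal/min, so V(t) = 124 − 0.84000 t and V(87.8) = 50.248 gal.
Species balance (pure solvent in): dm/dt = −Q_out · m/V(t).
Separate: dm/m = −Q_out dt/V(t) ⇒ ln(m/m₀) = −(Q_out/(Q_in−Q_out)) ln(V/V₀).
m = m₀ (V₀/V)^(Q_out/(Q_in−Q_out)) = 44.4 × (124/50.248)^(-4.1429) = 1.0523 mol.
C = m/V = 1.0523/50.248 = 0.020942 mol/gal.

0.0209 mol/gal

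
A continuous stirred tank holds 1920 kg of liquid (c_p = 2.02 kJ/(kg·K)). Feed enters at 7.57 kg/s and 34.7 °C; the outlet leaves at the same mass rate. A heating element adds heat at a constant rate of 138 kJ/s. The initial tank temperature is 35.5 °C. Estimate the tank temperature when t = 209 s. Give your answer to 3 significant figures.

Unsteady energy balance on the tank contents: M c_p dT/dt = ṁ c_p (T_in − T) + 138.
Rearrange: dT/dt = (T_ss − T)/τ with τ = M/ṁ = 253.63 s and T_ss = T_in + Q̇/(ṁ c_p) = 43.725 °C.
This is linear first-order; T(t) = T_ss + (T₀ − T_ss) e^(−t/τ).
T(209) = 43.725 + (-8.2247)·e^(−209/253.63) = 43.725 + (-8.2247)·0.43866 = 40.117 °C.

40.1 °C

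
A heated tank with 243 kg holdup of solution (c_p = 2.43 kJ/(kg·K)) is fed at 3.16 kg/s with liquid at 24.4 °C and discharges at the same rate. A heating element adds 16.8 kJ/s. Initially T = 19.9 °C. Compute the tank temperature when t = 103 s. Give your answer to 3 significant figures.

M c_p dT/dt = ṁ c_p (T_in − T) + Q̇.
Rearrange: dT/dt = (T_ss − T)/τ with τ = M/ṁ = 76.899 s and T_ss = T_in + Q̇/(ṁ c_p) = 26.588 °C.
This is linear first-order; T(t) = T_ss + (T₀ − T_ss) e^(−t/τ).
T(103) = 26.588 + (-6.6878)·e^(−103/76.899) = 26.588 + (-6.6878)·0.26200 = 24.836 °C.

24.8 °C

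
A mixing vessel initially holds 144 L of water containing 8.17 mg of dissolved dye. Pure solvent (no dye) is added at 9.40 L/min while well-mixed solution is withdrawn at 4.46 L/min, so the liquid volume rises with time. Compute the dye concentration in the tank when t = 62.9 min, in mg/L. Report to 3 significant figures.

Total volume: dV/dt = Q_in − Q_out = 4.9400 L/min, so V(t) = 144 + 4.9400 t and V(62.9) = 454.73 L.
Solute balance: dm/dt = 0 − Q_out C = −Q_out m/V(t).
dm/m = −Q_out dt/(V₀ + 4.9400 t); integrating gives ln(m/m₀) = −(Q_out/(Q_in−Q_out)) ln(V/V₀).
m = m₀ (V₀/V)^(Q_out/(Q_in−Q_out)) = 8.17 × (144/454.73)^(0.90283) = 2.8931 mg.
C = m/V = 2.8931/454.73 = 0.0063622 mg/L.

0.00636 mg/L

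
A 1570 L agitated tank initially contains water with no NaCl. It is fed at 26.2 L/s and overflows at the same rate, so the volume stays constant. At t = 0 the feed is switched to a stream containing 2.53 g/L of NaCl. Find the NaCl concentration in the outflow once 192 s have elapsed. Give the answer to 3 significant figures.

Unsteady species balance (constant V, well mixed): V dC/dt = Q(C_in − C).
Rewrite as dC/dt + C/τ = C_in/τ, τ = V/Q = 59.924 s.
Integrating: C(t) = C_in + (C₀ − C_in) e^(−t/τ).
C(192) = 2.53 + (0 − 2.53)·e^(−192/59.924) = 2.53 + (-2.5300)·0.040596 = 2.4273 g/L.

2.43 g/L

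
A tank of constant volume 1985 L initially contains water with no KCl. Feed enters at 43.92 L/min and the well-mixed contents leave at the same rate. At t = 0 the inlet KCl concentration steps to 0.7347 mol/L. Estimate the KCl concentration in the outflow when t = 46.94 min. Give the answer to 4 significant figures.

Unsteady species balance (constant V, well mixed): V dC/dt = Q(C_in − C).
Time constant τ = V/Q = 1985/43.92 = 45.1958 min.
C approaches C_in exponentially: C(t) = C_in + (C₀ − C_in) e^(−t/τ).
C(46.94) = 0.7347 + (0 − 0.7347)·e^(−46.94/45.1958) = 0.7347 + (-0.734700)·0.353953 = 0.474651 mol/L.

0.4747 mol/L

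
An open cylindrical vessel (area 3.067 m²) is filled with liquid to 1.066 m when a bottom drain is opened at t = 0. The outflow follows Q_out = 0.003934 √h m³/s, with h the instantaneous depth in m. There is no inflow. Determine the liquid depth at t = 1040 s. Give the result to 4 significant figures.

0.1336 m

A dh/dt = −Q_out = −0.003934 √h.
Separate and integrate: 2(√h − √h₀) = −(0.003934/A) t.
√h = √1.066 − 0.003934·1040/(2·3.067) = 1.03247 − 0.666997 = 0.365476.
h = 0.365476² = 0.133572 m.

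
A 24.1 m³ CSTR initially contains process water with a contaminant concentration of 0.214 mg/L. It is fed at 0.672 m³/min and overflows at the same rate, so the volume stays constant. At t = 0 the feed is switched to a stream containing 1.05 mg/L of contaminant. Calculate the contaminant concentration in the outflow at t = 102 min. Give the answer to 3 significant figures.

Transient balance on the dissolved component: V dC/dt = Q(C_in − C).
Rewrite as dC/dt + C/τ = C_in/τ, τ = V/Q = 35.863 min.
This is linear first-order; C(t) = C_in + (C₀ − C_in) e^(−t/τ).
C(102) = 1.05 + (0.214 − 1.05)·e^(−102/35.863) = 1.05 + (-0.83600)·0.058184 = 1.0014 mg/L.

1.00 mg/L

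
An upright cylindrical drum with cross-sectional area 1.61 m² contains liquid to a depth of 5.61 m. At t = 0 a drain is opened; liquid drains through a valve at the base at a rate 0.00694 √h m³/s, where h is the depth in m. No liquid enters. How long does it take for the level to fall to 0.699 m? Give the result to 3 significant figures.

711 s

With no inflow, A dh/dt = −0.00694 √h.
Separate and integrate: 2(√h − √h₀) = −(0.00694/A) t.
t = 2A(√h₀ − √h)/0.00694 = 2·1.61·(√5.61 − √0.699)/0.00694
  = 3.2200 × (2.3685 − 0.83606) / 0.00694 = 711.04 s.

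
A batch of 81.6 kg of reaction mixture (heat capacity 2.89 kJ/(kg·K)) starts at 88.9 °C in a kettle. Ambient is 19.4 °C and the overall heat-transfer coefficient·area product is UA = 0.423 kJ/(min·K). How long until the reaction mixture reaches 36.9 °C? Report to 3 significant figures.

Unsteady energy balance on the tank contents: M c_p dT/dt = −UA(T − T_amb).
τ = M c_p/UA = 557.50 min; T_ss = T_amb = 19.400 °C.
T(t) = T_ss + (T₀ − T_ss)e^(−t/τ); set T = 36.9:
t = −τ ln[(T − T_ss)/(T₀ − T_ss)] = −557.50 · ln(0.25180) = 768.87 min.

769 min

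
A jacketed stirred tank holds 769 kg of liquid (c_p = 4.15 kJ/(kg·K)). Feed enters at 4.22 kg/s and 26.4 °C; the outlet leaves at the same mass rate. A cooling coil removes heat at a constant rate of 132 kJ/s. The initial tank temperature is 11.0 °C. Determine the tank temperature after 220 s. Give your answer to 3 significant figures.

16.5 °C

Heat balance on the well-mixed liquid: M c_p dT/dt = ṁ c_p (T_in − T) − 132.
Rearrange: dT/dt = (T_ss − T)/τ with τ = M/ṁ = 182.23 s and T_ss = T_in − Q̇/(ṁ c_p) = 18.863 °C.
T approaches T_ss exponentially: T(t) = T_ss + (T₀ − T_ss) e^(−t/τ).
T(220) = 18.863 + (-7.8627)·e^(−220/182.23) = 18.863 + (-7.8627)·0.29901 = 16.512 °C.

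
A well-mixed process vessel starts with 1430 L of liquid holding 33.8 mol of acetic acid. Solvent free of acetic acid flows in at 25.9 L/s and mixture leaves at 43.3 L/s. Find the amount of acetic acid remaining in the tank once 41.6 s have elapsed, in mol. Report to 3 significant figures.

5.84 mol

Total volume: dV/dt = Q_in − Q_out = -17.400 L/s, so V(t) = 1430 − 17.400 t and V(41.6) = 706.16 L.
Solute balance: dm/dt = 0 − Q_out C = −Q_out m/V(t).
Separate: dm/m = −Q_out dt/V(t) ⇒ ln(m/m₀) = −(Q_out/(Q_in−Q_out)) ln(V/V₀).
m = m₀ (V₀/V)^(Q_out/(Q_in−Q_out)) = 33.8 × (1430/706.16)^(-2.4885) = 5.8392 mol.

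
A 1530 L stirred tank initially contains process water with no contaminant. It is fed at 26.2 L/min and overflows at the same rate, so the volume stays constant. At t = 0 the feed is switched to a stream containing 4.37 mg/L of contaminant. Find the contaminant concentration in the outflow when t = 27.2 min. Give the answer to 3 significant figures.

1.63 mg/L

Unsteady species balance (constant V, well mixed): V dC/dt = Q(C_in − C).
Time constant τ = V/Q = 1530/26.2 = 58.397 min.
C approaches C_in exponentially: C(t) = C_in + (C₀ − C_in) e^(−t/τ).
C(27.2) = 4.37 + (0 − 4.37)·e^(−27.2/58.397) = 4.37 + (-4.3700)·0.62765 = 1.6272 mg/L.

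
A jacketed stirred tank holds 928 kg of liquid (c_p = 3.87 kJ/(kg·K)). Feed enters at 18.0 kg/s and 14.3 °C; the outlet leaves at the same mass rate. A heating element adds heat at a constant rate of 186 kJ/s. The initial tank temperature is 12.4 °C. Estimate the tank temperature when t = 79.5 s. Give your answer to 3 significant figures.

M c_p dT/dt = ṁ c_p (T_in − T) + Q̇.
Rearrange: dT/dt = (T_ss − T)/τ with τ = M/ṁ = 51.556 s and T_ss = T_in + Q̇/(ṁ c_p) = 16.970 °C.
Integrating: T(t) = T_ss + (T₀ − T_ss) e^(−t/τ).
T(79.5) = 16.970 + (-4.5701)·e^(−79.5/51.556) = 16.970 + (-4.5701)·0.21395 = 15.992 °C.

16.0 °C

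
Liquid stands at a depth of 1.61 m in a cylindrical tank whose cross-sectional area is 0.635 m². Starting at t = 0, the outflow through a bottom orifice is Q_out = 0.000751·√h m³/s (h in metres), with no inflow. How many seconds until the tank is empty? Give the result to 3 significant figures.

With no inflow, A dh/dt = −0.000751 √h.
This is separable: 2 d(√h)/dt = −0.000751/A, so √h = √h₀ − (0.000751/(2A)) t.
Set h = 0: 2√h₀ = (0.000751/A) t_empty ⇒ t_empty = 2A√h₀/0.000751.
t_empty = 2·0.635·√1.61/0.000751 = 1.2700·1.2689/0.000751 = 2145.7 s.

2150 s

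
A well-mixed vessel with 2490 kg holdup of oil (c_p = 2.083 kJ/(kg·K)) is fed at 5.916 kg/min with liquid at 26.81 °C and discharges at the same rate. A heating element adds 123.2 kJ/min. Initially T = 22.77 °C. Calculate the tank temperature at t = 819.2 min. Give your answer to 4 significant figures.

34.80 °C

Unsteady energy balance on the tank contents: M c_p dT/dt = ṁ c_p (T_in − T) + 123.2.
τ = M/ṁ = 420.892 min; T_ss = T_in + Q̇/(ṁ c_p) = 26.81 + 123.2/(5.916·2.083) = 36.8075 °C.
Integrating: T(t) = T_ss + (T₀ − T_ss) e^(−t/τ).
T(819.2) = 36.8075 + (-14.0375)·e^(−819.2/420.892) = 36.8075 + (-14.0375)·0.142796 = 34.8030 °C.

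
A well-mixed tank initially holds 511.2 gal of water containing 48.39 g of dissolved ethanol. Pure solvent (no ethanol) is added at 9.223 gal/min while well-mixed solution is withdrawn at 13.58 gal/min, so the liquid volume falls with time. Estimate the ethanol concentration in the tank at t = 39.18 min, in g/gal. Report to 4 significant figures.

Let m(t) be the amount of ethanol. Volume: V(t) = V₀ + (Q_in − Q_out) t = 511.2 − 4.35700 t; V(39.18) = 340.493 gal.
Solute balance: dm/dt = 0 − Q_out C = −Q_out m/V(t).
dm/m = −Q_out dt/(V₀ − 4.35700 t); integrating gives ln(m/m₀) = −(Q_out/(Q_in−Q_out)) ln(V/V₀).
m = m₀ (V₀/V)^(Q_out/(Q_in−Q_out)) = 48.39 × (511.2/340.493)^(-3.11682) = 13.6361 g.
C = m/V = 13.6361/340.493 = 0.0400481 g/gal.

0.04005 g/gal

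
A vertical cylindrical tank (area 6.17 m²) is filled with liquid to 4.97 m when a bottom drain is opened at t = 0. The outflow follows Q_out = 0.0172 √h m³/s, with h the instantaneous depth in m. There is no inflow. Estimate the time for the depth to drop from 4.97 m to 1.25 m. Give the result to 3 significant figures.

797 s

Accumulation of liquid (constant cross-section A): A dh/dt = −0.0172 √h.
This is separable: 2 d(√h)/dt = −0.0172/A, so √h = √h₀ − (0.0172/(2A)) t.
t = 2A(√h₀ − √h)/0.0172 = 2·6.17·(√4.97 − √1.25)/0.0172
  = 12.340 × (2.2293 − 1.1180) / 0.0172 = 797.30 s.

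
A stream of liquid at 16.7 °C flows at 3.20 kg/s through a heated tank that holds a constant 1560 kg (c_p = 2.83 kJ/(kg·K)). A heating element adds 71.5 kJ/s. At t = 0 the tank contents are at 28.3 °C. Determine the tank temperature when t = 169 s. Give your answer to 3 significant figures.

27.2 °C

Heat balance on the well-mixed liquid: M c_p dT/dt = ṁ c_p (T_in − T) + 71.5.
τ = M/ṁ = 487.50 s; T_ss = T_in + Q̇/(ṁ c_p) = 16.7 + 71.5/(3.20·2.83) = 24.595 °C.
T approaches T_ss exponentially: T(t) = T_ss + (T₀ − T_ss) e^(−t/τ).
T(169) = 24.595 + (3.7047)·e^(−169/487.50) = 24.595 + (3.7047)·0.70704 = 27.215 °C.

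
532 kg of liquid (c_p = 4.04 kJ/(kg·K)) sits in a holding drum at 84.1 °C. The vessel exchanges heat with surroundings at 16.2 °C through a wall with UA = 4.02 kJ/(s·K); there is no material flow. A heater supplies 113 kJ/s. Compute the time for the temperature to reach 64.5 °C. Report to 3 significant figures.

M c_p dT/dt = −UA(T − T_amb) + Q̇.
τ = M c_p/UA = 534.65 s; T_ss = T_amb + Q̇/UA = 16.2 + 113/4.02 = 44.309 °C.
T(t) = T_ss + (T₀ − T_ss)e^(−t/τ); set T = 64.5:
t = −τ ln[(T − T_ss)/(T₀ − T_ss)] = −534.65 · ln(0.50742) = 362.71 s.

363 s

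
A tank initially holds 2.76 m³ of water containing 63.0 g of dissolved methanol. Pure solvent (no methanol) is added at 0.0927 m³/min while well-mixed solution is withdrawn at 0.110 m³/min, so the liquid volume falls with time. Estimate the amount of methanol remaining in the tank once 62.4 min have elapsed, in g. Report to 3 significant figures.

Let m(t) be the amount of methanol. Volume: V(t) = V₀ + (Q_in − Q_out) t = 2.76 − 0.017300 t; V(62.4) = 1.6805 m³.
No methanol enters, so dm/dt = −Q_out · (m/V).
Separate: dm/m = −Q_out dt/V(t) ⇒ ln(m/m₀) = −(Q_out/(Q_in−Q_out)) ln(V/V₀).
m = m₀ (V₀/V)^(Q_out/(Q_in−Q_out)) = 63.0 × (2.76/1.6805)^(-6.3584) = 2.6870 g.

2.69 g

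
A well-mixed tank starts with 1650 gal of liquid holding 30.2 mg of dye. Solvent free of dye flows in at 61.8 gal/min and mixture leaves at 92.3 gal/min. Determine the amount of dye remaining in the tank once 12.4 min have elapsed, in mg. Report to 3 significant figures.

13.7 mg

Total volume: dV/dt = Q_in − Q_out = -30.500 gal/min, so V(t) = 1650 − 30.500 t and V(12.4) = 1271.8 gal.
No dye enters, so dm/dt = −Q_out · (m/V).
Separate: dm/m = −Q_out dt/V(t) ⇒ ln(m/m₀) = −(Q_out/(Q_in−Q_out)) ln(V/V₀).
m = m₀ (V₀/V)^(Q_out/(Q_in−Q_out)) = 30.2 × (1650/1271.8)^(-3.0262) = 13.736 mg.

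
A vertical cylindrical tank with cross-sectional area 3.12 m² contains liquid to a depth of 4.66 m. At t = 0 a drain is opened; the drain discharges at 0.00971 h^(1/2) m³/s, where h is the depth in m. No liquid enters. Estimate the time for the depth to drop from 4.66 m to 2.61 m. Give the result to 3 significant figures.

Volume balance on the tank: A dh/dt = −0.00971 √h.
∫ h^(−1/2) dh = −(0.00971/A) ∫ dt, giving 2√h = 2√h₀ − (0.00971/A) t.
t = 2A(√h₀ − √h)/0.00971 = 2·3.12·(√4.66 − √2.61)/0.00971
  = 6.2400 × (2.1587 − 1.6155) / 0.00971 = 349.05 s.

349 s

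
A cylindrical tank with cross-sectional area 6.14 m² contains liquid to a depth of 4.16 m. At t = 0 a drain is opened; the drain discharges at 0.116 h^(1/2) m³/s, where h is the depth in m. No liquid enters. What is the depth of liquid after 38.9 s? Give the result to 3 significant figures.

With no inflow, A dh/dt = −0.116 √h.
Separate and integrate: 2(√h − √h₀) = −(0.116/A) t.
√h = √4.16 − 0.116·38.9/(2·6.14) = 2.0396 − 0.36746 = 1.6721.
h = 1.6721² = 2.7961 m.

2.80 m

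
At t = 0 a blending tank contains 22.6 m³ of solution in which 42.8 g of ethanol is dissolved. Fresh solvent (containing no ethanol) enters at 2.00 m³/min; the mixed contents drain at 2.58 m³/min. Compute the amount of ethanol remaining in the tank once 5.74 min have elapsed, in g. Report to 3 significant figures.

Total volume: dV/dt = Q_in − Q_out = -0.58000 m³/min, so V(t) = 22.6 − 0.58000 t and V(5.74) = 19.271 m³.
Species balance (pure solvent in): dm/dt = −Q_out · m/V(t).
Separate: dm/m = −Q_out dt/V(t) ⇒ ln(m/m₀) = −(Q_out/(Q_in−Q_out)) ln(V/V₀).
m = m₀ (V₀/V)^(Q_out/(Q_in−Q_out)) = 42.8 × (22.6/19.271)^(-4.4483) = 21.066 g.

21.1 g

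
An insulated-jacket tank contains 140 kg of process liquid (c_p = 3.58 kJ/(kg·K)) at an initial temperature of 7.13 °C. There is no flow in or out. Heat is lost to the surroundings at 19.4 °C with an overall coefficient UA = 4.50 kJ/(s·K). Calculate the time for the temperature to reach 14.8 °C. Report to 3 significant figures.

First-law balance (no shaft work): M c_p dT/dt = −UA(T − T_amb).
τ = M c_p/UA = 111.38 s; T_ss = T_amb = 19.400 °C.
T(t) = T_ss + (T₀ − T_ss)e^(−t/τ); set T = 14.8:
t = −τ ln[(T − T_ss)/(T₀ − T_ss)] = −111.38 · ln(0.37490) = 109.27 s.

109 s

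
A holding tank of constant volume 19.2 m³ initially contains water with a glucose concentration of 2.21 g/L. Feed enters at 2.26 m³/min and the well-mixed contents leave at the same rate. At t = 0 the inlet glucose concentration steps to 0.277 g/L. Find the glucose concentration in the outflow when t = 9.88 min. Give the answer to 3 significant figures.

0.881 g/L

Accumulation = in − out for the solute gives V dC/dt = Q(C_in − C).
Time constant τ = V/Q = 19.2/2.26 = 8.4956 min.
C approaches C_in exponentially: C(t) = C_in + (C₀ − C_in) e^(−t/τ).
C(9.88) = 0.277 + (2.21 − 0.277)·e^(−9.88/8.4956) = 0.277 + (1.9330)·0.31256 = 0.88118 g/L.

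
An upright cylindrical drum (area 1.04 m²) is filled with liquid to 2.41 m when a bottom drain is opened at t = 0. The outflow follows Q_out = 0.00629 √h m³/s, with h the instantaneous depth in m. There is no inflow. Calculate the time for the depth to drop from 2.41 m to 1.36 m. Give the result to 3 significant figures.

128 s

With no inflow, A dh/dt = −0.00629 √h.
This is separable: 2 d(√h)/dt = −0.00629/A, so √h = √h₀ − (0.00629/(2A)) t.
t = 2A(√h₀ − √h)/0.00629 = 2·1.04·(√2.41 − √1.36)/0.00629
  = 2.0800 × (1.5524 − 1.1662) / 0.00629 = 127.72 s.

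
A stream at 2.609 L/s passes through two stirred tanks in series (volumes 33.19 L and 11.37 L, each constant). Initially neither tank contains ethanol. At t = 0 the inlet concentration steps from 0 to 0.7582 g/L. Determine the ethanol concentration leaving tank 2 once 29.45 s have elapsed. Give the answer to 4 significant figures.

0.6448 g/L

Time constants: τᵢ = Vᵢ/Q for each well-mixed tank.
τ₁ = 33.19/2.609 = 12.7213 s; τ₂ = 11.37/2.609 = 4.35799 s.
Solving the cascade with C₁(0)=C₂(0)=0 gives C₂(t) = C_in[1 − (τ₁ e^(−t/τ₁) − τ₂ e^(−t/τ₂))/(τ₁ − τ₂)].
At t = 29.45: e^(−t/τ₁) = 0.0987656, e^(−t/τ₂) = 0.00116190.
C₂ = 0.7582·[1 − (12.7213·0.0987656 − 4.35799·0.00116190)/(8.36336)] = 0.7582·0.850375 = 0.644754 g/L.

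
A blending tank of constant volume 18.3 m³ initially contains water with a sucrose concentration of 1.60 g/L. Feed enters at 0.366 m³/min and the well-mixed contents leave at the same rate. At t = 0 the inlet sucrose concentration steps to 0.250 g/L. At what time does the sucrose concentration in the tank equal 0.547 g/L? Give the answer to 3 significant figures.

Mass balance on the solute (V constant): V dC/dt = Q(C_in − C), so τ = V/Q = 50.000 min.
C(t) = C_in + (C₀ − C_in) e^(−t/τ). Set C = 0.547 and solve for t:
e^(−t/τ) = (C − C_in)/(C₀ − C_in) = (0.547 − 0.250)/(1.60 − 0.250) = 0.22000
t = −τ ln(…) = 50.000 × 1.5141 = 75.706 min.

75.7 min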